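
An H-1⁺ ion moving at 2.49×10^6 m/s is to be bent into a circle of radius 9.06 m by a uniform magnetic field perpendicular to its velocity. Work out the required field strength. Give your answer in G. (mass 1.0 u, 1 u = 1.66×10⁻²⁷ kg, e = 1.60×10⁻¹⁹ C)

B ≈ 28.5 G

qvB = mv²/r gives B = mv/(qr).
B = (1.66×10^-27)(2.49×10^6) / [(1×1.60×10^-19)(9.06)] = 2.85×10^-3 T.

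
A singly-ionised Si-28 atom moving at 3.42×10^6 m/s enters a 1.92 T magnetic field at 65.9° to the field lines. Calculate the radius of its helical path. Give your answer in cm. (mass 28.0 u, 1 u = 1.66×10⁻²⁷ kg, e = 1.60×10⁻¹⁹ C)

Only the perpendicular component v⊥ = v sin65.9° = 3.12×10^6 m/s is bent by the field.
r = m v⊥ /(qB) = (4.65×10^-26)(3.12×10^6) / [(1×1.60×10^-19)(1.92)] = 0.472 m.

r ≈ 47.2 cm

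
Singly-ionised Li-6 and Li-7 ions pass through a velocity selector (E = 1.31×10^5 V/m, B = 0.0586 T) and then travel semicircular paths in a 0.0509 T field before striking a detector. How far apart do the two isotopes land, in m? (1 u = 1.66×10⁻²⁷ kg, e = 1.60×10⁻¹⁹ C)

Both emerge at v = E/B₁ = 2.24×10^6 m/s.
r = mv/(qB₂), so r₁ = 2.734 m and r₂ = 3.190 m, giving Δr = 0.456 m.
After a semicircle each ion lands a diameter 2r from the entry slit, so the separation is 2Δr = 0.911 m.

Δd ≈ 0.911 m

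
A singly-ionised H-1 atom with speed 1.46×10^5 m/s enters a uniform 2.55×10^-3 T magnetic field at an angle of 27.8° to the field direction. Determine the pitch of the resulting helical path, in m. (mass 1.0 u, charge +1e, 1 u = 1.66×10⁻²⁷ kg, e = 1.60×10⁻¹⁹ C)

pitch ≈ 3.30 m

The velocity component along B is v∥ = v cos27.8° = 1.29×10^5 m/s.
The cyclotron period T = 2πm/(qB) = 2.56×10^-5 s is set by m, q, B alone.
Pitch = v∥·T = (1.29×10^5)(2.56×10^-5) = 3.30 m.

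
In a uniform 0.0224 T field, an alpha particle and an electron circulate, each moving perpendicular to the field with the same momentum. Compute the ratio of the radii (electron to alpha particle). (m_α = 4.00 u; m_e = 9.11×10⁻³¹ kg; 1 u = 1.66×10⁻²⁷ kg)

r = p/(qB) ⇒ at equal p, r ∝ 1/q.
r_{electron}/r_{alpha particle} = 2.00.

ratio ≈ 2.00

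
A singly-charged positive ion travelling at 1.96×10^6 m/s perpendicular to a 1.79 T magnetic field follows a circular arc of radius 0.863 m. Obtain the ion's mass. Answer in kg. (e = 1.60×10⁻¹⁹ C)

qvB = mv²/r ⇒ m = qBr/v.
m = (1×1.60×10^-19)(1.79)(0.863) / (1.96×10^6) = 1.26×10^-25 kg.

m ≈ 1.26×10^-25 kg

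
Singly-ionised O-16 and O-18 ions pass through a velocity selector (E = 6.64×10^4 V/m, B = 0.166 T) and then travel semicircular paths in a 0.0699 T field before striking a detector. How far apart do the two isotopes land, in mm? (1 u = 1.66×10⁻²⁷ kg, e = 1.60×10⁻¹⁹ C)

Both emerge at v = E/B₁ = 4.00×10^5 m/s.
r = mv/(qB₂), so r₁ = 0.9499 m and r₂ = 1.069 m, giving Δr = 0.119 m.
After a semicircle each ion lands a diameter 2r from the entry slit, so the separation is 2Δr = 0.237 m.

Δd ≈ 237 mm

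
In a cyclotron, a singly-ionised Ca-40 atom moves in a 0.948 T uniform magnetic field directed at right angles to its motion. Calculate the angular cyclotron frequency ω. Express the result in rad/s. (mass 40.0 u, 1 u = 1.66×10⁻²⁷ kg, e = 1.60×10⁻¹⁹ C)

ω = qB/m = (1×1.60×10^-19)(0.948) / (6.64×10^-26) = 2.28×10^6 rad/s.

ω ≈ 2.28×10^6 rad/s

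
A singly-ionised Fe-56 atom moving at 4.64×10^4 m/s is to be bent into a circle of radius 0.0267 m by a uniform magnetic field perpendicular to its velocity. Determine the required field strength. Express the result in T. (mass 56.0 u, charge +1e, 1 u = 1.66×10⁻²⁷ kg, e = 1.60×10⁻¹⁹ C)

qvB = mv²/r gives B = mv/(qr).
B = (9.30×10^-26)(4.64×10^4) / [(1×1.60×10^-19)(0.0267)] = 1.01 T.

B ≈ 1.01 T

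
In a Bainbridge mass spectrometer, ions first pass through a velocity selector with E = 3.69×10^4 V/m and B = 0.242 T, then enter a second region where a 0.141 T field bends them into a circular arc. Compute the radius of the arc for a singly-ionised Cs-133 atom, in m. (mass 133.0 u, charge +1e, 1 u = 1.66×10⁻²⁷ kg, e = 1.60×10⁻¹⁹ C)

The selector passes v = E/B = 3.69×10^4/0.242 = 1.52×10^5 m/s.
In the deflection region, r = mv/(qB₂) = (2.21×10^-25)(1.52×10^5) / [(1×1.60×10^-19)(0.141)] = 1.49 m.

r ≈ 1.49 m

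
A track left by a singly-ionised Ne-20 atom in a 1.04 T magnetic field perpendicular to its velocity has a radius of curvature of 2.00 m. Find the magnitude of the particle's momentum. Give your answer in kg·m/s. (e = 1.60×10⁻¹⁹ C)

Since qvB = mv²/r, the momentum p = mv = qBr.
p = (1×1.60×10^-19)(1.04)(2.00) = 3.33×10^-19 kg·m/s.

p ≈ 3.33×10^-19 kg·m/s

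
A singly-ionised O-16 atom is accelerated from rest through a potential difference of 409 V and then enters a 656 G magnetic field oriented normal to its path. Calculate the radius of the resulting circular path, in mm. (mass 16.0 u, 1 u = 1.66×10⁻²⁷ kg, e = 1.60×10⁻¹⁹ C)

r ≈ 178 mm

The kinetic energy gained is K = qV = (1×1.60×10^-19)(409) = 6.54×10^-17 J.
v = √(2K/m) = 7.02×10^4 m/s.
r = mv/(qB) = (2.66×10^-26)(7.02×10^4) / [(1×1.60×10^-19)(0.0656)] = 0.178 m.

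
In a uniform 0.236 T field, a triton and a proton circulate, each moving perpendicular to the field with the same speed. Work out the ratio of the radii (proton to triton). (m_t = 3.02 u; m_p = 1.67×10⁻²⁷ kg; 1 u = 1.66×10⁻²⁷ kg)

r = mv/(qB) ⇒ at equal v, r ∝ m/q.
r_{proton}/r_{triton} = 0.333.

ratio ≈ 0.333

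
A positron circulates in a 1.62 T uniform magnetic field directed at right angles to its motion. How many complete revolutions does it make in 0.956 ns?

N = 43

T = 2πm/(qB) = 2π(9.11×10^-31) / [(1×1.60×10^-19)(1.62)] = 2.2083×10^-11 s.
N = t/T = 9.56×10^-10 / 2.2083×10^-11 ≈ 43.29, so 43 complete revolutions.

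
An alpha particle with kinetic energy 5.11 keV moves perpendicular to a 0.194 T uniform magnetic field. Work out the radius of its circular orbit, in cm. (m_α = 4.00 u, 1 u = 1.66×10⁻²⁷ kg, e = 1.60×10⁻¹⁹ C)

r ≈ 5.31 cm

Convert the energy: K = 5.11 keV = 8.18×10^-16 J.
v = √(2K/m) = √(2·8.18×10^-16/6.64×10^-27) = 4.96×10^5 m/s.
r = mv/(qB) = (6.64×10^-27)(4.96×10^5) / [(2×1.60×10^-19)(0.194)] = 0.0531 m.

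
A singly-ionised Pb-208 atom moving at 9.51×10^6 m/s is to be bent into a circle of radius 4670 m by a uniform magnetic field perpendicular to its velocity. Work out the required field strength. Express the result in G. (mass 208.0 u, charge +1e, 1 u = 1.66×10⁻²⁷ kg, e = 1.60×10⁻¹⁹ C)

B ≈ 43.9 G

qvB = mv²/r gives B = mv/(qr).
B = (3.45×10^-25)(9.51×10^6) / [(1×1.60×10^-19)(4670)] = 4.39×10^-3 T.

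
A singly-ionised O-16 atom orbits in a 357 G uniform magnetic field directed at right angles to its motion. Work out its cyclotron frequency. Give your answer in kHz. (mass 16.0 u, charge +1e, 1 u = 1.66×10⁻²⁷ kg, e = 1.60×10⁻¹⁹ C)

f ≈ 34.2 kHz

f = qB/(2πm) = (1×1.60×10^-19)(0.0357) / [2π(2.66×10^-26)] = 3.42×10^4 Hz.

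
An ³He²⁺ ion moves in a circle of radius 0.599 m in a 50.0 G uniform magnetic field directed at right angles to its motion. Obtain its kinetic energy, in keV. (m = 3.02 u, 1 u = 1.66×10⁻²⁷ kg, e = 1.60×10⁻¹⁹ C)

v = qBr/m = (2×1.60×10^-19)(5.00×10^-3)(0.599) / (5.01×10^-27) = 1.91×10^5 m/s.
K = ½mv² = 0.5·(5.01×10^-27)·(1.91×10^5)² = 9.16×10^-17 J = 0.573 keV.

K ≈ 0.573 keV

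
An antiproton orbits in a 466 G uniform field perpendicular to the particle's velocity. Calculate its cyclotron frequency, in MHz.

f = qB/(2πm) = (1×1.60×10^-19)(0.0466) / [2π(1.67×10^-27)] = 7.11×10^5 Hz.

f ≈ 0.711 MHz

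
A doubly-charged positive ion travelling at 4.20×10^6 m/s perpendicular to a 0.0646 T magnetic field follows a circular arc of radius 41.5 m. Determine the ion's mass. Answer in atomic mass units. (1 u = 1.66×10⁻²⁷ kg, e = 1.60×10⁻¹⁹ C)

m ≈ 123 u

qvB = mv²/r ⇒ m = qBr/v.
m = (2×1.60×10^-19)(0.0646)(41.5) / (4.20×10^6) = 2.04×10^-25 kg = 123 u.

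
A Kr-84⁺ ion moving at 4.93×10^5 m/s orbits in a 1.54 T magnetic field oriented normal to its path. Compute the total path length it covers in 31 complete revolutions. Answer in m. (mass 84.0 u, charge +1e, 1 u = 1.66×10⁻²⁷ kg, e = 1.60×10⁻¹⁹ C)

r = mv/(qB) = 0.279 m, so one revolution covers 2πr = 1.75 m.
In 31 revolutions: L = 31·2πr = 54.3 m.

L ≈ 54.3 m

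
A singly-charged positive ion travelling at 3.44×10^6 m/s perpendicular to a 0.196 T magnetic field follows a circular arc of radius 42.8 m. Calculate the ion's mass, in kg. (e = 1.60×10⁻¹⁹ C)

qvB = mv²/r ⇒ m = qBr/v.
m = (1×1.60×10^-19)(0.196)(42.8) / (3.44×10^6) = 3.90×10^-25 kg.

m ≈ 3.90×10^-25 kg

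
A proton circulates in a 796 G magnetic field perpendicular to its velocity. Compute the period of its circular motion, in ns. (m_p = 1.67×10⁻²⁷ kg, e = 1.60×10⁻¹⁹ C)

T ≈ 824 ns

The cyclotron period is independent of speed: T = 2πm/(qB).
T = 2π(1.67×10^-27) / [(1×1.60×10^-19)(0.0796)] = 8.24×10^-7 s.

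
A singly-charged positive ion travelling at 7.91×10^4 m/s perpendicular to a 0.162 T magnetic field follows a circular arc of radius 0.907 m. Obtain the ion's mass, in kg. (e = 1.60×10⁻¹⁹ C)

qvB = mv²/r ⇒ m = qBr/v.
m = (1×1.60×10^-19)(0.162)(0.907) / (7.91×10^4) = 2.97×10^-25 kg.

m ≈ 2.97×10^-25 kg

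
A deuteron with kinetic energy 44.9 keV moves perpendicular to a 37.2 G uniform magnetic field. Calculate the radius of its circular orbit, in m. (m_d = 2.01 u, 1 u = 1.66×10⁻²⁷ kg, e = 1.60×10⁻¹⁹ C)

Convert the energy: K = 44.9 keV = 7.18×10^-15 J.
v = √(2K/m) = √(2·7.18×10^-15/3.34×10^-27) = 2.08×10^6 m/s.
r = mv/(qB) = (3.34×10^-27)(2.08×10^6) / [(1×1.60×10^-19)(3.72×10^-3)] = 11.6 m.

r ≈ 11.6 m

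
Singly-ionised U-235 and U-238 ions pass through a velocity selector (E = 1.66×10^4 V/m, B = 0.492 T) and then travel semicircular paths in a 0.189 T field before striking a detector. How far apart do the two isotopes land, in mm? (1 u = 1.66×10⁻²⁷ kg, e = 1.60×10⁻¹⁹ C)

Δd ≈ 11.1 mm

Both emerge at v = E/B₁ = 3.37×10^4 m/s.
r = mv/(qB₂), so r₁ = 0.43525 m and r₂ = 0.44080 m, giving Δr = 5.56×10^-3 m.
After a semicircle each ion lands a diameter 2r from the entry slit, so the separation is 2Δr = 0.0111 m.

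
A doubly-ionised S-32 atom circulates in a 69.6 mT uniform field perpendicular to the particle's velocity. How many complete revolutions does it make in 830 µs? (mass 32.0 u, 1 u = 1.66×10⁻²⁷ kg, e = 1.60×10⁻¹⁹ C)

T = 2πm/(qB) = 2π(5.312×10^-26) / [(2×1.60×10^-19)(0.0696)] = 1.4986×10^-5 s.
N = t/T = 8.30×10^-4 / 1.4986×10^-5 ≈ 55.39, so 55 complete revolutions.

N = 55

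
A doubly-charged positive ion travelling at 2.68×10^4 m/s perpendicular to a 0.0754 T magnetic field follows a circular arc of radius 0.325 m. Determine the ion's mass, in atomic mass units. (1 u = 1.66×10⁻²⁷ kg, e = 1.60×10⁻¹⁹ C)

qvB = mv²/r ⇒ m = qBr/v.
m = (2×1.60×10^-19)(0.0754)(0.325) / (2.68×10^4) = 2.93×10^-25 kg = 176 u.

m ≈ 176 u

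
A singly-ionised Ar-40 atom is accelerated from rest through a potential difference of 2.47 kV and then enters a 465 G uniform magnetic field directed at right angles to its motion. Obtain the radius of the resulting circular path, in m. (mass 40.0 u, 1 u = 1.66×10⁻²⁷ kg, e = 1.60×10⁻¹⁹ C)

The kinetic energy gained is K = qV = (1×1.60×10^-19)(2470) = 3.95×10^-16 J.
v = √(2K/m) = 1.09×10^5 m/s.
r = mv/(qB) = (6.64×10^-26)(1.09×10^5) / [(1×1.60×10^-19)(0.0465)] = 0.974 m.

r ≈ 0.974 m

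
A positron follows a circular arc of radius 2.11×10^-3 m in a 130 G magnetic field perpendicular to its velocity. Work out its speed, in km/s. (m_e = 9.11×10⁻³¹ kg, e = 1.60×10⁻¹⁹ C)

v ≈ 4820 km/s

From qvB = mv²/r, v = qBr/m.
v = (1×1.60×10^-19)(0.0130)(2.11×10^-3) / (9.11×10^-31) = 4.82×10^6 m/s.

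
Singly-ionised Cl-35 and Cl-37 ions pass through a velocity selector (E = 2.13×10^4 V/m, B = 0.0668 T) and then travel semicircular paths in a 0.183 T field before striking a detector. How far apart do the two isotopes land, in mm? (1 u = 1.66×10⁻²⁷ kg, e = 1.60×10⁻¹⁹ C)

Δd ≈ 72.3 mm

Both emerge at v = E/B₁ = 3.19×10^5 m/s.
r = mv/(qB₂), so r₁ = 0.6327 m and r₂ = 0.6689 m, giving Δr = 0.0362 m.
After a semicircle each ion lands a diameter 2r from the entry slit, so the separation is 2Δr = 0.0723 m.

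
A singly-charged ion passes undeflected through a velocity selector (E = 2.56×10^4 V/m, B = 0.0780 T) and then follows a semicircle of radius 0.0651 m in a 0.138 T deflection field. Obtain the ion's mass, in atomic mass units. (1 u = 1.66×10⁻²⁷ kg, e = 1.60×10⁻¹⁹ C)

m ≈ 2.64 u

v = E/B₁ = 3.28×10^5 m/s.
From r = mv/(qB₂), m = qB₂r/v = (1×1.60×10^-19)(0.138)(0.0651) / (3.28×10^5) = 4.38×10^-27 kg.
In atomic mass units: m = 4.38×10^-27 / 1.66×10^-27 = 2.64 u.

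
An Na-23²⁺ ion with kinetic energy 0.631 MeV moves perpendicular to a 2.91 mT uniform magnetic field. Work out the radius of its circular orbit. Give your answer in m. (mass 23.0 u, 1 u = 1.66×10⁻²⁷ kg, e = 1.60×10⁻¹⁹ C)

Convert the energy: K = 0.631 MeV = 1.01×10^-13 J.
v = √(2K/m) = √(2·1.01×10^-13/3.82×10^-26) = 2.30×10^6 m/s.
r = mv/(qB) = (3.82×10^-26)(2.30×10^6) / [(2×1.60×10^-19)(2.91×10^-3)] = 94.3 m.

r ≈ 94.3 m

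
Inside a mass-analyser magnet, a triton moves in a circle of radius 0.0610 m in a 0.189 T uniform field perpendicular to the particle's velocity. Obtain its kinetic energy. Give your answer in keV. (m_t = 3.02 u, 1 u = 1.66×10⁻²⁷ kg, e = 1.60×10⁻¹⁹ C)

K ≈ 2.12 keV

v = qBr/m = (1×1.60×10^-19)(0.189)(0.0610) / (5.01×10^-27) = 3.68×10^5 m/s.
K = ½mv² = 0.5·(5.01×10^-27)·(3.68×10^5)² = 3.39×10^-16 J = 2.12 keV.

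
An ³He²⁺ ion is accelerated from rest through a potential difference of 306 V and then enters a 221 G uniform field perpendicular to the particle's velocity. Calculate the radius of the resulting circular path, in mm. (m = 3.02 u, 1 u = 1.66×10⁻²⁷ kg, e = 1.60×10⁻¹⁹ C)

r ≈ 140 mm

The kinetic energy gained is K = qV = (2×1.60×10^-19)(306) = 9.79×10^-17 J.
v = √(2K/m) = 1.98×10^5 m/s.
r = mv/(qB) = (5.01×10^-27)(1.98×10^5) / [(2×1.60×10^-19)(0.0221)] = 0.140 m.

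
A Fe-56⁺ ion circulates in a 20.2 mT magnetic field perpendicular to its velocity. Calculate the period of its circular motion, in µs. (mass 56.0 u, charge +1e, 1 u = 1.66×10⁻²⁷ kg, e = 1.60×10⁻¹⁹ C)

T ≈ 181 µs

The cyclotron period is independent of speed: T = 2πm/(qB).
T = 2π(9.30×10^-26) / [(1×1.60×10^-19)(0.0202)] = 1.81×10^-4 s.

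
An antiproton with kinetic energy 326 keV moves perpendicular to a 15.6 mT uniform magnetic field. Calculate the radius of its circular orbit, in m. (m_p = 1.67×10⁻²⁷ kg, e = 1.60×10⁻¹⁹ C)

r ≈ 5.29 m

Convert the energy: K = 326 keV = 5.22×10^-14 J.
v = √(2K/m) = √(2·5.22×10^-14/1.67×10^-27) = 7.90×10^6 m/s.
r = mv/(qB) = (1.67×10^-27)(7.90×10^6) / [(1×1.60×10^-19)(0.0156)] = 5.29 m.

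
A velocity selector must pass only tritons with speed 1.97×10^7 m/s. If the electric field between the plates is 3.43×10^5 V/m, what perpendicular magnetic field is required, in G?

B ≈ 174 G

qE = qvB ⇒ B = E/v = (3.43×10^5) / (1.97×10^7) = 0.0174 T.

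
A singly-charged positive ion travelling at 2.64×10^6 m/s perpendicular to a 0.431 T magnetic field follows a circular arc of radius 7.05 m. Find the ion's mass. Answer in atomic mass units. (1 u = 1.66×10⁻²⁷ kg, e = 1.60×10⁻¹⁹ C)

qvB = mv²/r ⇒ m = qBr/v.
m = (1×1.60×10^-19)(0.431)(7.05) / (2.64×10^6) = 1.84×10^-25 kg = 111 u.

m ≈ 111 u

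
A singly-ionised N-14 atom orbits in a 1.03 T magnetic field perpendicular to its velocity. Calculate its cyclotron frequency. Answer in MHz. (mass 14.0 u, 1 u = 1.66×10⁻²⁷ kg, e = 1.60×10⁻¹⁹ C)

f = qB/(2πm) = (1×1.60×10^-19)(1.03) / [2π(2.32×10^-26)] = 1.13×10^6 Hz.

f ≈ 1.13 MHz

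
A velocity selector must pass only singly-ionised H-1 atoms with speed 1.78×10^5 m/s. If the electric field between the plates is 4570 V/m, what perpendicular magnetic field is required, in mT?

qE = qvB ⇒ B = E/v = (4570) / (1.78×10^5) = 0.0257 T.

B ≈ 25.7 mT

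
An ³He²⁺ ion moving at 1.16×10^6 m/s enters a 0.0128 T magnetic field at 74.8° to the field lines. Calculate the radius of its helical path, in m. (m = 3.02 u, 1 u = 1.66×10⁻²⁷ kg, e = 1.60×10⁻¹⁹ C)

Only the perpendicular component v⊥ = v sin74.8° = 1.12×10^6 m/s is bent by the field.
r = m v⊥ /(qB) = (5.01×10^-27)(1.12×10^6) / [(2×1.60×10^-19)(0.0128)] = 1.37 m.

r ≈ 1.37 m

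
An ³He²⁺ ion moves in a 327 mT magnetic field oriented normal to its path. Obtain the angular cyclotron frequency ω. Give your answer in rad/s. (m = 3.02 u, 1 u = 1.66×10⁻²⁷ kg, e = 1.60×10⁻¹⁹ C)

ω ≈ 2.09×10^7 rad/s

ω = qB/m = (2×1.60×10^-19)(0.327) / (5.01×10^-27) = 2.09×10^7 rad/s.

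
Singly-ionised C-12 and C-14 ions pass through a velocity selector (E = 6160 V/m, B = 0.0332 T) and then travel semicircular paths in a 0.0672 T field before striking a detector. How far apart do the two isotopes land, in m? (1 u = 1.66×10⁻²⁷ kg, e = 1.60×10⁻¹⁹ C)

Δd ≈ 0.115 m

Both emerge at v = E/B₁ = 1.86×10^5 m/s.
r = mv/(qB₂), so r₁ = 0.3438 m and r₂ = 0.4010 m, giving Δr = 0.0573 m.
After a semicircle each ion lands a diameter 2r from the entry slit, so the separation is 2Δr = 0.115 m.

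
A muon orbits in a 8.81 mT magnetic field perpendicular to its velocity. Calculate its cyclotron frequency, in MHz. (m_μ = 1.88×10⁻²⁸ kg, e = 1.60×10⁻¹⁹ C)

f = qB/(2πm) = (1×1.60×10^-19)(8.81×10^-3) / [2π(1.88×10^-28)] = 1.19×10^6 Hz.

f ≈ 1.19 MHz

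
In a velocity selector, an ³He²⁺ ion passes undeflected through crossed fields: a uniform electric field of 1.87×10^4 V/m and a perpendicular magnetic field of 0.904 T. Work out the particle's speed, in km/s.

v ≈ 20.7 km/s

For zero net force, qE = qvB, so v = E/B.
v = (1.87×10^4) / (0.904) = 2.07×10^4 m/s.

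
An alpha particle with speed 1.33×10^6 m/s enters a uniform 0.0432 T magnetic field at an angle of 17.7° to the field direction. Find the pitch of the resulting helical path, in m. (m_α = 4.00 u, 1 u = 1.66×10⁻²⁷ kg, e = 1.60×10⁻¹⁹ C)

pitch ≈ 3.82 m

The velocity component along B is v∥ = v cos17.7° = 1.27×10^6 m/s.
The cyclotron period T = 2πm/(qB) = 3.02×10^-6 s is set by m, q, B alone.
Pitch = v∥·T = (1.27×10^6)(3.02×10^-6) = 3.82 m.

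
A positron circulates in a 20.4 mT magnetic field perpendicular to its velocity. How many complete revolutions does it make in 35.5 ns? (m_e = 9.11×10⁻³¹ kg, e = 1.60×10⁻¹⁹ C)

N = 20

T = 2πm/(qB) = 2π(9.11×10^-31) / [(1×1.60×10^-19)(0.0204)] = 1.7537×10^-9 s.
N = t/T = 3.55×10^-8 / 1.7537×10^-9 ≈ 20.24, so 20 complete revolutions.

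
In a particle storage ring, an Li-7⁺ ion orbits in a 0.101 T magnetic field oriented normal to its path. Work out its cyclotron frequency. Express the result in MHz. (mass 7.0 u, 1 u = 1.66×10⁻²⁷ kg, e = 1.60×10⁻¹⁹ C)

f = qB/(2πm) = (1×1.60×10^-19)(0.101) / [2π(1.16×10^-26)] = 2.21×10^5 Hz.

f ≈ 0.221 MHz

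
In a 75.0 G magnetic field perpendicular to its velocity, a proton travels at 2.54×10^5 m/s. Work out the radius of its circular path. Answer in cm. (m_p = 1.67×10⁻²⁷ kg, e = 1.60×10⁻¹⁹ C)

r ≈ 35.3 cm

The magnetic force provides the centripetal force: qvB = mv²/r, so r = mv/(qB).
r = (1.67×10^-27 kg)(2.54×10^5 m/s) / [(1×1.60×10^-19 C)(7.50×10^-3 T)] = 0.353 m.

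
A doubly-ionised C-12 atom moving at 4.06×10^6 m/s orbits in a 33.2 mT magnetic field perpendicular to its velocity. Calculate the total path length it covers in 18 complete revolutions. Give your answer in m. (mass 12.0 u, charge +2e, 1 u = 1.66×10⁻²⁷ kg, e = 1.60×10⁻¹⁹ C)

r = mv/(qB) = 7.61 m, so one revolution covers 2πr = 47.8 m.
In 18 revolutions: L = 18·2πr = 861 m.

L ≈ 861 m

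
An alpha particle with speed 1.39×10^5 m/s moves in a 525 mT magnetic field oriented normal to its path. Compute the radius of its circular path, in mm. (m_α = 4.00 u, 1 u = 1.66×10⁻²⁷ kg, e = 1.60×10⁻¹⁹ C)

r ≈ 5.49 mm

The magnetic force provides the centripetal force: qvB = mv²/r, so r = mv/(qB).
r = (6.64×10^-27 kg)(1.39×10^5 m/s) / [(2×1.60×10^-19 C)(0.525 T)] = 5.49×10^-3 m.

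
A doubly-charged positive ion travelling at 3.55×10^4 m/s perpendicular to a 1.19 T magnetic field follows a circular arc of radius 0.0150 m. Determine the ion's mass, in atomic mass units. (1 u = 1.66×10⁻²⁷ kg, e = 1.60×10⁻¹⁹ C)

m ≈ 96.9 u

qvB = mv²/r ⇒ m = qBr/v.
m = (2×1.60×10^-19)(1.19)(0.0150) / (3.55×10^4) = 1.61×10^-25 kg = 96.9 u.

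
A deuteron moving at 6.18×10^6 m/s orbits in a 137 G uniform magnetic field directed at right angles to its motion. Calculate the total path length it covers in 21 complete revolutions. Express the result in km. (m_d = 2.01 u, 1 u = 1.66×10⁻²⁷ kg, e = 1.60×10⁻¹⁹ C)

r = mv/(qB) = 9.41 m, so one revolution covers 2πr = 59.1 m.
In 21 revolutions: L = 21·2πr = 1240 m.

L ≈ 1.24 km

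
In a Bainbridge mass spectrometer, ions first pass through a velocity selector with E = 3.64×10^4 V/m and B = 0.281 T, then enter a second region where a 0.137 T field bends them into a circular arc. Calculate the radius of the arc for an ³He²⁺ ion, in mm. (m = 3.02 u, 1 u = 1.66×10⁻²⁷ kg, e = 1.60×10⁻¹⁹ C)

The selector passes v = E/B = 3.64×10^4/0.281 = 1.30×10^5 m/s.
In the deflection region, r = mv/(qB₂) = (5.01×10^-27)(1.30×10^5) / [(2×1.60×10^-19)(0.137)] = 0.0148 m.

r ≈ 14.8 mm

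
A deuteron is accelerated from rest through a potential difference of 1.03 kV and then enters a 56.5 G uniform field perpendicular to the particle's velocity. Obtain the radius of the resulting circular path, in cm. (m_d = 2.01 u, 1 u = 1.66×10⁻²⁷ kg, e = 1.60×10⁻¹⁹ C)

r ≈ 116 cm

The kinetic energy gained is K = qV = (1×1.60×10^-19)(1030) = 1.65×10^-16 J.
v = √(2K/m) = 3.14×10^5 m/s.
r = mv/(qB) = (3.34×10^-27)(3.14×10^5) / [(1×1.60×10^-19)(5.65×10^-3)] = 1.16 m.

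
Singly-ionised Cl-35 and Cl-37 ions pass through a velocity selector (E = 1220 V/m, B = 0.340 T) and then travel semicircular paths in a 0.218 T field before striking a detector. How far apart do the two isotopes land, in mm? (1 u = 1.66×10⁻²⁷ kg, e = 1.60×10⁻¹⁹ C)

Both emerge at v = E/B₁ = 3590 m/s.
r = mv/(qB₂), so r₁ = 5.977×10^-3 m and r₂ = 6.319×10^-3 m, giving Δr = 3.42×10^-4 m.
After a semicircle each ion lands a diameter 2r from the entry slit, so the separation is 2Δr = 6.83×10^-4 m.

Δd ≈ 0.683 mm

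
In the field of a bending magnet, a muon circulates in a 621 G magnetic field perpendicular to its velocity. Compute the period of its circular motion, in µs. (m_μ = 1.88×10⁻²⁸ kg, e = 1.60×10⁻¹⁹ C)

The cyclotron period is independent of speed: T = 2πm/(qB).
T = 2π(1.88×10^-28) / [(1×1.60×10^-19)(0.0621)] = 1.19×10^-7 s.

T ≈ 0.119 µs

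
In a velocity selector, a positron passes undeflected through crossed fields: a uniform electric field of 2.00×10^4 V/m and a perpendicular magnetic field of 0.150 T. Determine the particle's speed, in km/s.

For zero net force, qE = qvB, so v = E/B.
v = (2.00×10^4) / (0.150) = 1.33×10^5 m/s.

v ≈ 133 km/s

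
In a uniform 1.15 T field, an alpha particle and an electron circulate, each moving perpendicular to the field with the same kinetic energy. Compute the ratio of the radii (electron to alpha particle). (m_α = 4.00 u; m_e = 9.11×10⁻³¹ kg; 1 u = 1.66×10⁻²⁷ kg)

r = √(2mK)/(qB) ⇒ at equal K, r ∝ √m/q.
r_{electron}/r_{alpha particle} = 0.0234.

ratio ≈ 0.0234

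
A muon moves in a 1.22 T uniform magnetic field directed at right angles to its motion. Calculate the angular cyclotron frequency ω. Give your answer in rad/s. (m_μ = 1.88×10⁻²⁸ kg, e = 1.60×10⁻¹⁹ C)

ω ≈ 1.04×10^9 rad/s

ω = qB/m = (1×1.60×10^-19)(1.22) / (1.88×10^-28) = 1.04×10^9 rad/s.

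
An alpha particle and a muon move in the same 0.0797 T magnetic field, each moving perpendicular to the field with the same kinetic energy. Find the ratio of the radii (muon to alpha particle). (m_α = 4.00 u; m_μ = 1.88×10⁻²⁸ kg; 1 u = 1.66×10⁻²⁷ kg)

ratio ≈ 0.337

r = √(2mK)/(qB) ⇒ at equal K, r ∝ √m/q.
r_{muon}/r_{alpha particle} = 0.337.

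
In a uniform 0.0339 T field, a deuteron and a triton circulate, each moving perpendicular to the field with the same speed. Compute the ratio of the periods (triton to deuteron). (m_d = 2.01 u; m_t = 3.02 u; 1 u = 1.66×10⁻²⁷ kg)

ratio ≈ 1.50

T = 2πm/(qB) is independent of speed, so T₂/T₁ = (m₂/q₂)/(m₁/q₁).
T_{triton}/T_{deuteron} = (5.01×10^-27/1e) / (3.34×10^-27/1e) = 1.50.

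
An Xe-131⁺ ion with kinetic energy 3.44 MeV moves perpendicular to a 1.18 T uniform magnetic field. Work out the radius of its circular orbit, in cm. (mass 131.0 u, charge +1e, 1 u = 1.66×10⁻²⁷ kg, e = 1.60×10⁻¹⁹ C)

r ≈ 259 cm

Convert the energy: K = 3.44 MeV = 5.50×10^-13 J.
v = √(2K/m) = √(2·5.50×10^-13/2.17×10^-25) = 2.25×10^6 m/s.
r = mv/(qB) = (2.17×10^-25)(2.25×10^6) / [(1×1.60×10^-19)(1.18)] = 2.59 m.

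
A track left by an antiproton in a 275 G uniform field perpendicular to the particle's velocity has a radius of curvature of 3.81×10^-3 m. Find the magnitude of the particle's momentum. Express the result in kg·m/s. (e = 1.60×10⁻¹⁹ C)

Since qvB = mv²/r, the momentum p = mv = qBr.
p = (1×1.60×10^-19)(0.0275)(3.81×10^-3) = 1.68×10^-23 kg·m/s.

p ≈ 1.68×10^-23 kg·m/s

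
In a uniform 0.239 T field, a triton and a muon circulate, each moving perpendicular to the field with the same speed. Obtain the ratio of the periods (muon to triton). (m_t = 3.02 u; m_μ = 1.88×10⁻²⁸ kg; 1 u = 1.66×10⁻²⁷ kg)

ratio ≈ 0.0375

T = 2πm/(qB) is independent of speed, so T₂/T₁ = (m₂/q₂)/(m₁/q₁).
T_{muon}/T_{triton} = (1.88×10^-28/1e) / (5.01×10^-27/1e) = 0.0375.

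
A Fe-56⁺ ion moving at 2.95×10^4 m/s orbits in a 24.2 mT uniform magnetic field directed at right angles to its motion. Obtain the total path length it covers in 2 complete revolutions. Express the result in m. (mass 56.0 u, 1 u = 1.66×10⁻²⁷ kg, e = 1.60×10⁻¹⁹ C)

r = mv/(qB) = 0.708 m, so one revolution covers 2πr = 4.45 m.
In 2 revolutions: L = 2·2πr = 8.90 m.

L ≈ 8.90 m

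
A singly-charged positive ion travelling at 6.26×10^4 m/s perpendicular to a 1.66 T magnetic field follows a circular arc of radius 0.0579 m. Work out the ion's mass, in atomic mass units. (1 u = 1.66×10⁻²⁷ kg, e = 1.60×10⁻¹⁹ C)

qvB = mv²/r ⇒ m = qBr/v.
m = (1×1.60×10^-19)(1.66)(0.0579) / (6.26×10^4) = 2.46×10^-25 kg = 148 u.

m ≈ 148 u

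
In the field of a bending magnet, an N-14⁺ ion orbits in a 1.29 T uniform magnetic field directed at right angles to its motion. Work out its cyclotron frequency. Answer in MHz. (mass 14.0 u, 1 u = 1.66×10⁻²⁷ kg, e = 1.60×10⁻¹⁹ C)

f ≈ 1.41 MHz

f = qB/(2πm) = (1×1.60×10^-19)(1.29) / [2π(2.32×10^-26)] = 1.41×10^6 Hz.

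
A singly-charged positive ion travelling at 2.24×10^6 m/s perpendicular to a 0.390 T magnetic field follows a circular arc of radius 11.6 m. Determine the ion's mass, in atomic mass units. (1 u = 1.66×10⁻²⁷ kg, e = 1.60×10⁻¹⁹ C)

qvB = mv²/r ⇒ m = qBr/v.
m = (1×1.60×10^-19)(0.390)(11.6) / (2.24×10^6) = 3.23×10^-25 kg = 195 u.

m ≈ 195 u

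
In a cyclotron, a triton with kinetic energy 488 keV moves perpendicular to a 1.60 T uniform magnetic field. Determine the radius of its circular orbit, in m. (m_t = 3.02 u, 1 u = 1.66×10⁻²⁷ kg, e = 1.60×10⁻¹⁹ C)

r ≈ 0.109 m

Convert the energy: K = 488 keV = 7.81×10^-14 J.
v = √(2K/m) = √(2·7.81×10^-14/5.01×10^-27) = 5.58×10^6 m/s.
r = mv/(qB) = (5.01×10^-27)(5.58×10^6) / [(1×1.60×10^-19)(1.60)] = 0.109 m.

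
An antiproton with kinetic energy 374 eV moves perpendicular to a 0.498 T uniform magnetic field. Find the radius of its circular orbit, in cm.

Convert the energy: K = 374 eV = 5.98×10^-17 J.
v = √(2K/m) = √(2·5.98×10^-17/1.67×10^-27) = 2.68×10^5 m/s.
r = mv/(qB) = (1.67×10^-27)(2.68×10^5) / [(1×1.60×10^-19)(0.498)] = 5.61×10^-3 m.

r ≈ 0.561 cm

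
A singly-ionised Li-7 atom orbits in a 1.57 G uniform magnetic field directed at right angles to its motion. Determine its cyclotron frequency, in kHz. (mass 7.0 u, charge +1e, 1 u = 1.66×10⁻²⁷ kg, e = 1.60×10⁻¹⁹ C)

f = qB/(2πm) = (1×1.60×10^-19)(1.57×10^-4) / [2π(1.16×10^-26)] = 344 Hz.

f ≈ 0.344 kHz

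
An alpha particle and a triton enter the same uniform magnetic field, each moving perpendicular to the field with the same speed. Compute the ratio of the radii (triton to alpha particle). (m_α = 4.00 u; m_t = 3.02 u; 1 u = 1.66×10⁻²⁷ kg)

r = mv/(qB) ⇒ at equal v, r ∝ m/q.
r_{triton}/r_{alpha particle} = 1.51.

ratio ≈ 1.51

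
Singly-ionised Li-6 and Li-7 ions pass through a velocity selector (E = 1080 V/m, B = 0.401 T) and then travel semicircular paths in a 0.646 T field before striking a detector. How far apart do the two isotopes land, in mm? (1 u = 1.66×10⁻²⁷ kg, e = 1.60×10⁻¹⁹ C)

Δd ≈ 0.0865 mm

Both emerge at v = E/B₁ = 2690 m/s.
r = mv/(qB₂), so r₁ = 2.595×10^-4 m and r₂ = 3.028×10^-4 m, giving Δr = 4.33×10^-5 m.
After a semicircle each ion lands a diameter 2r from the entry slit, so the separation is 2Δr = 8.65×10^-5 m.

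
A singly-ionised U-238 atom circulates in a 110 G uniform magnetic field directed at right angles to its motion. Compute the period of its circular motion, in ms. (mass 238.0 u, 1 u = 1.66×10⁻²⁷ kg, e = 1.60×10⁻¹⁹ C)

T ≈ 1.41 ms

The cyclotron period is independent of speed: T = 2πm/(qB).
T = 2π(3.95×10^-25) / [(1×1.60×10^-19)(0.0110)] = 1.41×10^-3 s.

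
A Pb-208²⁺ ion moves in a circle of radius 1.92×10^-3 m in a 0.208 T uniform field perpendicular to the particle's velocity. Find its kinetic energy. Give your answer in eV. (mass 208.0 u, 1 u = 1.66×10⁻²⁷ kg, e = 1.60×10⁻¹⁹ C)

v = qBr/m = (2×1.60×10^-19)(0.208)(1.92×10^-3) / (3.45×10^-25) = 370 m/s.
K = ½mv² = 0.5·(3.45×10^-25)·(370)² = 2.36×10^-20 J = 0.148 eV.

K ≈ 0.148 eV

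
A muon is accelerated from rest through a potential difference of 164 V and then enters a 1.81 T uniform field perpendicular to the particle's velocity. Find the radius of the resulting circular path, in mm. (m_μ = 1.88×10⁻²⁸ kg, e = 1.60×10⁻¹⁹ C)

r ≈ 0.343 mm

The kinetic energy gained is K = qV = (1×1.60×10^-19)(164) = 2.62×10^-17 J.
v = √(2K/m) = 5.28×10^5 m/s.
r = mv/(qB) = (1.88×10^-28)(5.28×10^5) / [(1×1.60×10^-19)(1.81)] = 3.43×10^-4 m.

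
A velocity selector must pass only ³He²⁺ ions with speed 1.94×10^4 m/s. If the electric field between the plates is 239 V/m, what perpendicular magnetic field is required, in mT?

B ≈ 12.3 mT

qE = qvB ⇒ B = E/v = (239) / (1.94×10^4) = 0.0123 T.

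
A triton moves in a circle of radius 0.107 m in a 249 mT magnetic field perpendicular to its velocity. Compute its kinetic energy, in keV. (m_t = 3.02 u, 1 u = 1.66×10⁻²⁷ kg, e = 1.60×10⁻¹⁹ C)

K ≈ 11.3 keV

v = qBr/m = (1×1.60×10^-19)(0.249)(0.107) / (5.01×10^-27) = 8.50×10^5 m/s.
K = ½mv² = 0.5·(5.01×10^-27)·(8.50×10^5)² = 1.81×10^-15 J = 11.3 keV.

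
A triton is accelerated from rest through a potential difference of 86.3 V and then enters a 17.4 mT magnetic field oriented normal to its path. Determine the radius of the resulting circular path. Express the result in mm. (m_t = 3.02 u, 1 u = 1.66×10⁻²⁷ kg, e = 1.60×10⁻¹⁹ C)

r ≈ 134 mm

The kinetic energy gained is K = qV = (1×1.60×10^-19)(86.3) = 1.38×10^-17 J.
v = √(2K/m) = 7.42×10^4 m/s.
r = mv/(qB) = (5.01×10^-27)(7.42×10^4) / [(1×1.60×10^-19)(0.0174)] = 0.134 m.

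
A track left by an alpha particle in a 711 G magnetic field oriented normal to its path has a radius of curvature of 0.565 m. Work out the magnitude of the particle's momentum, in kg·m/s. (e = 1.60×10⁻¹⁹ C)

p ≈ 1.29×10^-20 kg·m/s

Since qvB = mv²/r, the momentum p = mv = qBr.
p = (2×1.60×10^-19)(0.0711)(0.565) = 1.29×10^-20 kg·m/s.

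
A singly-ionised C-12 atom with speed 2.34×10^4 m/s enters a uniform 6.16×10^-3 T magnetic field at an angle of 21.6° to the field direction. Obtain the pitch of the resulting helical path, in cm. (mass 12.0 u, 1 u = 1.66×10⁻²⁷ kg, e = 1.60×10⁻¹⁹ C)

The velocity component along B is v∥ = v cos21.6° = 2.18×10^4 m/s.
The cyclotron period T = 2πm/(qB) = 1.27×10^-4 s is set by m, q, B alone.
Pitch = v∥·T = (2.18×10^4)(1.27×10^-4) = 2.76 m.

pitch ≈ 276 cm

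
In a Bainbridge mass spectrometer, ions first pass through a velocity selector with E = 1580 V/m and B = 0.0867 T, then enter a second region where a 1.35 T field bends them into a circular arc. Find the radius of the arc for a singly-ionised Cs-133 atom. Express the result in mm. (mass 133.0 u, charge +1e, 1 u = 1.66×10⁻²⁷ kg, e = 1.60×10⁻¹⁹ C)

r ≈ 18.6 mm

The selector passes v = E/B = 1580/0.0867 = 1.82×10^4 m/s.
In the deflection region, r = mv/(qB₂) = (2.21×10^-25)(1.82×10^4) / [(1×1.60×10^-19)(1.35)] = 0.0186 m.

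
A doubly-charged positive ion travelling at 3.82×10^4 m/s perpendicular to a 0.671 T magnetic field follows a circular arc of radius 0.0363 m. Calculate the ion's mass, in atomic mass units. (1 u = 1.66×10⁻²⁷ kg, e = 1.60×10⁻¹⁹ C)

qvB = mv²/r ⇒ m = qBr/v.
m = (2×1.60×10^-19)(0.671)(0.0363) / (3.82×10^4) = 2.04×10^-25 kg = 123 u.

m ≈ 123 u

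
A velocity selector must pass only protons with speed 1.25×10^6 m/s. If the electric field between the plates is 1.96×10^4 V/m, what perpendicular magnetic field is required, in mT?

qE = qvB ⇒ B = E/v = (1.96×10^4) / (1.25×10^6) = 0.0157 T.

B ≈ 15.7 mT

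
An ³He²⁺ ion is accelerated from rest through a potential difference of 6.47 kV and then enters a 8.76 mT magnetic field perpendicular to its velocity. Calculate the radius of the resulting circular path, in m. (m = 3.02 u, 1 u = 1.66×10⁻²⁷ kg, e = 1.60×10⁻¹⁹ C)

The kinetic energy gained is K = qV = (2×1.60×10^-19)(6470) = 2.07×10^-15 J.
v = √(2K/m) = 9.09×10^5 m/s.
r = mv/(qB) = (5.01×10^-27)(9.09×10^5) / [(2×1.60×10^-19)(8.76×10^-3)] = 1.63 m.

r ≈ 1.63 m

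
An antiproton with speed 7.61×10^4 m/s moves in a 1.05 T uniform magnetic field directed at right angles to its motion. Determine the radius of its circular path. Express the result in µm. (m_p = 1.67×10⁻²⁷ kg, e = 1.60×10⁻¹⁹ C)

r ≈ 756 µm

The magnetic force provides the centripetal force: qvB = mv²/r, so r = mv/(qB).
r = (1.67×10^-27 kg)(7.61×10^4 m/s) / [(1×1.60×10^-19 C)(1.05 T)] = 7.56×10^-4 m.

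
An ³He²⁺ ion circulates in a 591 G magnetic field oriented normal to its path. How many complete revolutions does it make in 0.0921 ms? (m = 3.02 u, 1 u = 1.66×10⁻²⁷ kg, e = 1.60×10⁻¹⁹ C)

N = 55

T = 2πm/(qB) = 2π(5.0132×10^-27) / [(2×1.60×10^-19)(0.0591)] = 1.6655×10^-6 s.
N = t/T = 9.21×10^-5 / 1.6655×10^-6 ≈ 55.30, so 55 complete revolutions.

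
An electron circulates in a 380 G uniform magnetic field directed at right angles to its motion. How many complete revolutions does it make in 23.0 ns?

T = 2πm/(qB) = 2π(9.11×10^-31) / [(1×1.60×10^-19)(0.0380)] = 9.4144×10^-10 s.
N = t/T = 2.30×10^-8 / 9.4144×10^-10 ≈ 24.43, so 24 complete revolutions.

N = 24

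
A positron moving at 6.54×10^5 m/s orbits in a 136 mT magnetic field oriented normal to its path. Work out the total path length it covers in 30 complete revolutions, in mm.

r = mv/(qB) = 2.74×10^-5 m, so one revolution covers 2πr = 1.72×10^-4 m.
In 30 revolutions: L = 30·2πr = 5.16×10^-3 m.

L ≈ 5.16 mm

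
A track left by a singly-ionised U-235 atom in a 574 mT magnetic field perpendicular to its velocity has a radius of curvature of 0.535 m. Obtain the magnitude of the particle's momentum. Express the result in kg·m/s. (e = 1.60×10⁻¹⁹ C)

Since qvB = mv²/r, the momentum p = mv = qBr.
p = (1×1.60×10^-19)(0.574)(0.535) = 4.91×10^-20 kg·m/s.

p ≈ 4.91×10^-20 kg·m/s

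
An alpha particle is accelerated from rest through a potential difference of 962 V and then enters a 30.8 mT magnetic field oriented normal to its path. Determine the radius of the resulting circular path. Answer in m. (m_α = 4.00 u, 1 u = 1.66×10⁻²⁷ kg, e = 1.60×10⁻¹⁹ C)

The kinetic energy gained is K = qV = (2×1.60×10^-19)(962) = 3.08×10^-16 J.
v = √(2K/m) = 3.05×10^5 m/s.
r = mv/(qB) = (6.64×10^-27)(3.05×10^5) / [(2×1.60×10^-19)(0.0308)] = 0.205 m.

r ≈ 0.205 m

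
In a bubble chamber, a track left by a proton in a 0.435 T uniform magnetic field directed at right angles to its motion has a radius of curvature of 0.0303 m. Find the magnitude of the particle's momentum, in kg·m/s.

Since qvB = mv²/r, the momentum p = mv = qBr.
p = (1×1.60×10^-19)(0.435)(0.0303) = 2.11×10^-21 kg·m/s.

p ≈ 2.11×10^-21 kg·m/s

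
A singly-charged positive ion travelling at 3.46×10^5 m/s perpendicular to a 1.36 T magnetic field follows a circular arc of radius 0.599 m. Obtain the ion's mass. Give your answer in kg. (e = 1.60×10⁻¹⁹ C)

qvB = mv²/r ⇒ m = qBr/v.
m = (1×1.60×10^-19)(1.36)(0.599) / (3.46×10^5) = 3.77×10^-25 kg.

m ≈ 3.77×10^-25 kg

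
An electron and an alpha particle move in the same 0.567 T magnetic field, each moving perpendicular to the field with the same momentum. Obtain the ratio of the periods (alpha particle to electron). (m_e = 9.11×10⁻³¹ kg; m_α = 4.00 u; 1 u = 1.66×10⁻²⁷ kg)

T = 2πm/(qB) is independent of speed, so T₂/T₁ = (m₂/q₂)/(m₁/q₁).
T_{alpha particle}/T_{electron} = (6.64×10^-27/2e) / (9.11×10^-31/1e) = 3640.

ratio ≈ 3640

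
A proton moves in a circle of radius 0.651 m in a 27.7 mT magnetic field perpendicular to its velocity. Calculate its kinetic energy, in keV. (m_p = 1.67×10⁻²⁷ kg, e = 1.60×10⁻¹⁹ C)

v = qBr/m = (1×1.60×10^-19)(0.0277)(0.651) / (1.67×10^-27) = 1.73×10^6 m/s.
K = ½mv² = 0.5·(1.67×10^-27)·(1.73×10^6)² = 2.49×10^-15 J = 15.6 keV.

K ≈ 15.6 keV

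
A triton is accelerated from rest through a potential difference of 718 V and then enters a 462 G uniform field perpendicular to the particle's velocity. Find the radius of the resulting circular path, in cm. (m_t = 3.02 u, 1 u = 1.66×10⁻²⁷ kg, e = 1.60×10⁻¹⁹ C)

The kinetic energy gained is K = qV = (1×1.60×10^-19)(718) = 1.15×10^-16 J.
v = √(2K/m) = 2.14×10^5 m/s.
r = mv/(qB) = (5.01×10^-27)(2.14×10^5) / [(1×1.60×10^-19)(0.0462)] = 0.145 m.

r ≈ 14.5 cm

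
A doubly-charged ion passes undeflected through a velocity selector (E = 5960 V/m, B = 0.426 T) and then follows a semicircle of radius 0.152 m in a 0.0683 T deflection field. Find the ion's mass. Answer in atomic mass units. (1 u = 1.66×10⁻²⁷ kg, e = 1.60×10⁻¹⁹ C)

v = E/B₁ = 1.40×10^4 m/s.
From r = mv/(qB₂), m = qB₂r/v = (2×1.60×10^-19)(0.0683)(0.152) / (1.40×10^4) = 2.37×10^-25 kg.
In atomic mass units: m = 2.37×10^-25 / 1.66×10^-27 = 143 u.

m ≈ 143 u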